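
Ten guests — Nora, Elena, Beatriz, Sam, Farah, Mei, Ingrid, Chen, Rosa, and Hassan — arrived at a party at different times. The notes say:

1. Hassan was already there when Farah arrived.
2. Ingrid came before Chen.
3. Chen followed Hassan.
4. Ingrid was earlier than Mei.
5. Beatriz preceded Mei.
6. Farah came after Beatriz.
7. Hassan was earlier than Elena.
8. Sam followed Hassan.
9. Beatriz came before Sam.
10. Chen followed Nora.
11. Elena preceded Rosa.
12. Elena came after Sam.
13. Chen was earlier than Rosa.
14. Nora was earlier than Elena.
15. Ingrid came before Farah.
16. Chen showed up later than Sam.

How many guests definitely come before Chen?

Directly stated before Chen: Hassan, Ingrid, Nora, and Sam.
Beatriz reaches Chen via Beatriz → Sam → Chen.
No chain forces Mei (or any of the others) ahead of Chen.
That's Beatriz, Hassan, Ingrid, Nora, and Sam — 5 in all.

5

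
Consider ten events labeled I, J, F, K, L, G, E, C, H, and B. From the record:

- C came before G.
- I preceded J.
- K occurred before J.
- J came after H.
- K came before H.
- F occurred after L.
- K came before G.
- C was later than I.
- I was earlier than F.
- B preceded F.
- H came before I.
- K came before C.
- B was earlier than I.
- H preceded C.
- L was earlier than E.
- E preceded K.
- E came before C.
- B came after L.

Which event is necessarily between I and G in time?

C

Tracing the constraints gives I → C → G, so C sits after I and before G.
No other event is forced both after I and before G.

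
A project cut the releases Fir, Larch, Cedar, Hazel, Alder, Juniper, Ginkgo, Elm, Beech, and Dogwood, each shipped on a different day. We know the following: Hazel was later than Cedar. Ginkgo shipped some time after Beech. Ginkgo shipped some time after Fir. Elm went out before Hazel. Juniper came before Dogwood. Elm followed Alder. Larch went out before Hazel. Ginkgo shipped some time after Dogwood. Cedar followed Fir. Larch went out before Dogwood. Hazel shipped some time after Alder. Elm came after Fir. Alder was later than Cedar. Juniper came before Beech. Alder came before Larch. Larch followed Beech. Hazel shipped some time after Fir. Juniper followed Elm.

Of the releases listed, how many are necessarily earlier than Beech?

5

Directly stated before Beech: Juniper.
Alder reaches Beech via Alder → Elm → Juniper → Beech.
Cedar reaches Beech via Cedar → Alder → Elm → Juniper → Beech.
Elm reaches Beech via Elm → Juniper → Beech.
Likewise Fir reaches Beech by chaining the stated constraints.
No chain forces Hazel (or any of the others) ahead of Beech.
That's Alder, Cedar, Elm, Fir, and Juniper — 5 in all.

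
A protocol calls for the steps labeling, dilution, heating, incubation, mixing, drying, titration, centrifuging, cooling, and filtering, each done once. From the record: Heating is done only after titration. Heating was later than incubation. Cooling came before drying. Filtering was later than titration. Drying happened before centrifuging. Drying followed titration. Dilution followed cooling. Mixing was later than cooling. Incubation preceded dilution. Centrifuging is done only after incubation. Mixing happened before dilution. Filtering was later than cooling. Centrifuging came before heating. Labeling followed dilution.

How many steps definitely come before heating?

Directly stated before heating: centrifuging, incubation, and titration.
Cooling reaches heating via cooling → drying → centrifuging → heating.
Drying reaches heating via drying → centrifuging → heating.
No chain forces labeling (or any of the others) ahead of heating.
That's centrifuging, cooling, drying, incubation, and titration — 5 in all.

5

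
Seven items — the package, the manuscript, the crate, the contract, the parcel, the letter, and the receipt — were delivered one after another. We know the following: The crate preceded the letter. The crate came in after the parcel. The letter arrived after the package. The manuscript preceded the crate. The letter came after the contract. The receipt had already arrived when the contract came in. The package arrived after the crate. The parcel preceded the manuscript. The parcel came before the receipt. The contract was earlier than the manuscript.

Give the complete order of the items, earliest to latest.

The constraints fix every adjacent pair, so only one ordering works:
the parcel → the receipt → the contract → the manuscript → the crate → the package → the letter.

the parcel, the receipt, the contract, the manuscript, the crate, the package, the letter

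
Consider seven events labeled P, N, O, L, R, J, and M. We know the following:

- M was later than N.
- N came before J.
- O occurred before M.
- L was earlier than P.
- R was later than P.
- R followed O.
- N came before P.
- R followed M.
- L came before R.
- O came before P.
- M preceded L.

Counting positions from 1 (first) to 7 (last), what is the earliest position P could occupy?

L, M, N, and O must all come before P — 4 forced predecessors.
Nothing else is forced ahead of P, so its earliest slot is position 4 + 1 = 5.

5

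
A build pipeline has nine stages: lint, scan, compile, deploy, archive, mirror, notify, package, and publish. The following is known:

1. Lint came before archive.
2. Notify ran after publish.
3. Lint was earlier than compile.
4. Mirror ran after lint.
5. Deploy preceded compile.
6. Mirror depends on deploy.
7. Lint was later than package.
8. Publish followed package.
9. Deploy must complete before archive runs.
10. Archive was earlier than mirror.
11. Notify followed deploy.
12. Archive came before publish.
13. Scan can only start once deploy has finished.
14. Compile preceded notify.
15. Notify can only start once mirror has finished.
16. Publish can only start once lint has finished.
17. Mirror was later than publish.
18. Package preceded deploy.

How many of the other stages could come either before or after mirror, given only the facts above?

Forced before mirror: archive, deploy, lint, package, and publish; forced after mirror: notify.
That leaves compile and scan with no forced order relative to mirror — 2.

2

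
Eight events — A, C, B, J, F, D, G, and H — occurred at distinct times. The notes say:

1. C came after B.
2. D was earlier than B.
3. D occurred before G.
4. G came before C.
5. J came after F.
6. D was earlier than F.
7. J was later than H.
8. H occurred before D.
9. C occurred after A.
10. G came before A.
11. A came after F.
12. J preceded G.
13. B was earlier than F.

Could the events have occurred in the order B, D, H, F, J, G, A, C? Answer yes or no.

no

The constraints require D before B, but in the proposed sequence B appears ahead of D. That one violation is enough.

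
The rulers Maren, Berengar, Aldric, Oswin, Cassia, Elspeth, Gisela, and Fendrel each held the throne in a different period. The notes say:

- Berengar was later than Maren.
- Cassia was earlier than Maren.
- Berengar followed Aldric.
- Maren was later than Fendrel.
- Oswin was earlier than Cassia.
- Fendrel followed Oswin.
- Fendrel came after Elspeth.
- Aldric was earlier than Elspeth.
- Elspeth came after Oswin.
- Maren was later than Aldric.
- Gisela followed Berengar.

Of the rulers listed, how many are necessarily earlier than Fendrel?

Directly stated before Fendrel: Elspeth and Oswin.
Aldric reaches Fendrel via Aldric → Elspeth → Fendrel.
No chain forces Gisela (or any of the others) ahead of Fendrel.
That's Aldric, Elspeth, and Oswin — 3 in all.

3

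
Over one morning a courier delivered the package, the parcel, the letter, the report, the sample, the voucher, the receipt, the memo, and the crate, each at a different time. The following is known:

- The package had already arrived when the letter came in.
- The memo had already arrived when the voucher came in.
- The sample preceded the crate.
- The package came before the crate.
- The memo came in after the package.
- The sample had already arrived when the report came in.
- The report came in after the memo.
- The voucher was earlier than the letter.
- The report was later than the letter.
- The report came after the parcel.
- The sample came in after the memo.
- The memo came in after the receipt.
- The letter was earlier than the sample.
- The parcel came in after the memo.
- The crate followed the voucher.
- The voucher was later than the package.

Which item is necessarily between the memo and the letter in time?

Tracing the constraints gives the memo → the voucher → the letter, so the voucher sits after the memo and before the letter.
No other item is forced both after the memo and before the letter.

the voucher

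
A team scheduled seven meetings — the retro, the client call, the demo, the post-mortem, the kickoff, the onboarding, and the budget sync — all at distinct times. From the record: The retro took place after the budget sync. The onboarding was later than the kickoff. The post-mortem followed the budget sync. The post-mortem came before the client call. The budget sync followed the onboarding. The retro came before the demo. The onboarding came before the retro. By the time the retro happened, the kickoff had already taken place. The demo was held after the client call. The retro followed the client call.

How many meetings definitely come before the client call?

4

Directly stated before the client call: the post-mortem.
The budget sync reaches the client call via the budget sync → the post-mortem → the client call.
The kickoff reaches the client call via the kickoff → the onboarding → the budget sync → the post-mortem → the client call.
The onboarding reaches the client call via the onboarding → the budget sync → the post-mortem → the client call.
That's the budget sync, the kickoff, the onboarding, and the post-mortem — 4 in all.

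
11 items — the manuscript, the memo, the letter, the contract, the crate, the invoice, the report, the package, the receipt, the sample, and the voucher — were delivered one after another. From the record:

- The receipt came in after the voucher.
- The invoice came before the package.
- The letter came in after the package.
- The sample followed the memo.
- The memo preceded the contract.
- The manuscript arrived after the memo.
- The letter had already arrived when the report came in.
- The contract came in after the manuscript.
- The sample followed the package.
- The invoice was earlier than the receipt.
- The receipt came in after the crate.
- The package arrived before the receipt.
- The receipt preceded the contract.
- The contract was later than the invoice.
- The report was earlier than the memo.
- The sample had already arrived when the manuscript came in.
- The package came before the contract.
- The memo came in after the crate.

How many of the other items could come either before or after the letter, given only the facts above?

3

Forced before the letter: the invoice and the package; forced after the letter: the contract, the manuscript, the memo, the report, and the sample.
That leaves the crate, the receipt, and the voucher with no forced order relative to the letter — 3.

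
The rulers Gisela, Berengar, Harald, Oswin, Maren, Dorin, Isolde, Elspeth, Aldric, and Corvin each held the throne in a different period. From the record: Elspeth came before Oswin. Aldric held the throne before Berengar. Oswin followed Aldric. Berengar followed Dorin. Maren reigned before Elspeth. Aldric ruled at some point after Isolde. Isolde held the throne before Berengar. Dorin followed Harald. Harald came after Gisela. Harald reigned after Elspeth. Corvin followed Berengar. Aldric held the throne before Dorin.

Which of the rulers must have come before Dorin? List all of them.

Aldric, Elspeth, Gisela, Harald, Isolde, Maren

Directly stated before Dorin: Aldric and Harald.
Elspeth reaches Dorin via Elspeth → Harald → Dorin.
Gisela reaches Dorin via Gisela → Harald → Dorin.
Isolde reaches Dorin via Isolde → Aldric → Dorin.
Likewise Maren reaches Dorin by chaining the stated constraints.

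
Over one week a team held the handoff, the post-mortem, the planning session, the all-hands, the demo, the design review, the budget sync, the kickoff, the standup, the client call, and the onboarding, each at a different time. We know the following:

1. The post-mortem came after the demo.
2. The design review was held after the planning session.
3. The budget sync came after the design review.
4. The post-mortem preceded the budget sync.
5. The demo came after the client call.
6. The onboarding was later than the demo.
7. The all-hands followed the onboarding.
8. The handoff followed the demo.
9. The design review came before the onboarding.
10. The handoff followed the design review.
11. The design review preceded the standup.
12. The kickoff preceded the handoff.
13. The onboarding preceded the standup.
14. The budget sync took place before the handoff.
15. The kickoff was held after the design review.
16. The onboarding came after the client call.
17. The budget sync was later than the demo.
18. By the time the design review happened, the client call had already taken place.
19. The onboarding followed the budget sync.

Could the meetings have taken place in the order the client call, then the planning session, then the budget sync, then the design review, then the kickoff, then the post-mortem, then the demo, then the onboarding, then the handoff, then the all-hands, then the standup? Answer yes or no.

The constraints require the demo before the post-mortem, but in the proposed sequence the post-mortem appears ahead of the demo. That one violation is enough.

no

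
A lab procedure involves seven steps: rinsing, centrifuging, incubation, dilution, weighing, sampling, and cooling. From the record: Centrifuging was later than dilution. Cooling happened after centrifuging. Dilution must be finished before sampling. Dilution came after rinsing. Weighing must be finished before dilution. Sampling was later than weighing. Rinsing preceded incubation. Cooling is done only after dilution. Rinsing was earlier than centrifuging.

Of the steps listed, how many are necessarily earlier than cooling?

Directly stated before cooling: centrifuging and dilution.
Rinsing reaches cooling via rinsing → dilution → cooling.
Weighing reaches cooling via weighing → dilution → cooling.
That's centrifuging, dilution, rinsing, and weighing — 4 in all.

4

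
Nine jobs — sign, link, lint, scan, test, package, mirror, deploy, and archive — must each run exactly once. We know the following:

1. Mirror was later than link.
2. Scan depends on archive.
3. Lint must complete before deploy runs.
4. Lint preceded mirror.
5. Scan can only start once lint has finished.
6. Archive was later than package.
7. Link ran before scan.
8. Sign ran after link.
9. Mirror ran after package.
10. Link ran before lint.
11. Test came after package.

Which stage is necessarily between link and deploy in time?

lint

Tracing the constraints gives link → lint → deploy, so lint sits after link and before deploy.
No other stage is forced both after link and before deploy.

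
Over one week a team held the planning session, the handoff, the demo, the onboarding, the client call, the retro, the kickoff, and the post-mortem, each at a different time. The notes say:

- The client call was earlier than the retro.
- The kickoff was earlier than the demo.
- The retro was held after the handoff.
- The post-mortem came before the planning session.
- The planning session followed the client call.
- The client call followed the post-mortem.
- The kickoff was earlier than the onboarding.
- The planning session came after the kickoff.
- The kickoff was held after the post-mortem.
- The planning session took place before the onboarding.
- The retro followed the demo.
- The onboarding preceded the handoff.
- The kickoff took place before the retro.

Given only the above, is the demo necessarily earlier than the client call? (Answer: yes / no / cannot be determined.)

No chain of stated constraints runs from the demo to the client call, and none runs from the client call to the demo either.
So the relative order of the demo and the client call is not fixed by the given facts.

cannot be determined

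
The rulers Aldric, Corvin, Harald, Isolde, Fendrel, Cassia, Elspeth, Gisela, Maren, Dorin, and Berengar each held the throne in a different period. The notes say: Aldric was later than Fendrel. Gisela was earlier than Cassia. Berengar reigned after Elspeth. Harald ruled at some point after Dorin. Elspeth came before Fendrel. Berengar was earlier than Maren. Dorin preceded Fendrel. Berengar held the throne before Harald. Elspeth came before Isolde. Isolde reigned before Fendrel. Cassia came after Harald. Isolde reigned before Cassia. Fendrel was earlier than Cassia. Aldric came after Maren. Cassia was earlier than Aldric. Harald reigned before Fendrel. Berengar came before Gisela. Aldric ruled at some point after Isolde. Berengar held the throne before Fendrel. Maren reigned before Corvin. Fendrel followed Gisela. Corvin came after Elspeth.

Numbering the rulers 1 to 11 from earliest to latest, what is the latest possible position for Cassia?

Cassia must come before Aldric — 1 ruler forced after them.
Everything else can be placed before Cassia in some valid order, so Cassia can sit as late as position 11 − 1 = 10.

10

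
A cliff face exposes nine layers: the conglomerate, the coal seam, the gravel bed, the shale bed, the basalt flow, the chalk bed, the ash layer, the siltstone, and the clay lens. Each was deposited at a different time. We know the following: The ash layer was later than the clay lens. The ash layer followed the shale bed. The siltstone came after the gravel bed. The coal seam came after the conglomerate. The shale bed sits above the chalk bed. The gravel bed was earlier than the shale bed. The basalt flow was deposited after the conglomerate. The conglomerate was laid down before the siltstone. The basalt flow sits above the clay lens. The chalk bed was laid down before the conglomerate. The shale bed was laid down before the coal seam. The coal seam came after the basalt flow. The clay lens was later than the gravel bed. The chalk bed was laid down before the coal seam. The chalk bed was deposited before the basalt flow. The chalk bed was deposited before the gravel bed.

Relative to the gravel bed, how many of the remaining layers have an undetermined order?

Forced before the gravel bed: the chalk bed; forced after the gravel bed: the ash layer, the basalt flow, the clay lens, the coal seam, the shale bed, and the siltstone.
That leaves the conglomerate with no forced order relative to the gravel bed — 1.

1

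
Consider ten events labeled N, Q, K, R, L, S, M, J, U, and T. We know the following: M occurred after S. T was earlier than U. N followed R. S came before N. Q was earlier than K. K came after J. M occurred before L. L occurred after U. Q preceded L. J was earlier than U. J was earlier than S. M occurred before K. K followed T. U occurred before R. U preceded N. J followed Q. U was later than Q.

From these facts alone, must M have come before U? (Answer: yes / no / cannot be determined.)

cannot be determined

No chain of stated constraints runs from M to U, and none runs from U to M either.
So the relative order of M and U is not fixed by the given facts.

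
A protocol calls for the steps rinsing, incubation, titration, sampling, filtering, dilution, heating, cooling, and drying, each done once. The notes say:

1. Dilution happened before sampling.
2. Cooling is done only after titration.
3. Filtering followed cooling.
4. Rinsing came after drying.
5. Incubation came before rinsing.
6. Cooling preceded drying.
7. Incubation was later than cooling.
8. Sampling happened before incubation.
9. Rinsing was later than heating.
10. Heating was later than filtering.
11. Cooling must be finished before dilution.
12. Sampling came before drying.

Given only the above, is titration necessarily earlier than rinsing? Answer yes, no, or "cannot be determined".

Chain the constraints: titration → cooling → drying → rinsing. Each link is directly stated, so titration comes before rinsing.

yes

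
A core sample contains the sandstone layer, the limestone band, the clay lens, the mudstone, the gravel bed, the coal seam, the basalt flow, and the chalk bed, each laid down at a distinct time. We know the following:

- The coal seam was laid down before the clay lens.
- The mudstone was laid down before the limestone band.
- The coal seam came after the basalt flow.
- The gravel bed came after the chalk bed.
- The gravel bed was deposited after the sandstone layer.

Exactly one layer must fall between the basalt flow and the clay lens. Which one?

the coal seam

Tracing the constraints gives the basalt flow → the coal seam → the clay lens, so the coal seam sits after the basalt flow and before the clay lens.
No other layer is forced both after the basalt flow and before the clay lens.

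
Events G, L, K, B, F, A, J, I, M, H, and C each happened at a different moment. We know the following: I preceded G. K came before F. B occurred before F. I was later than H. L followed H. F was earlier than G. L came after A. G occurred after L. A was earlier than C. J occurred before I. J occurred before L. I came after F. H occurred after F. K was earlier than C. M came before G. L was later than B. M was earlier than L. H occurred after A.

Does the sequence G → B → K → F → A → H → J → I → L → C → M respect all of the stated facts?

The constraints require L before G, but in the proposed sequence G appears ahead of L. That one violation is enough.

no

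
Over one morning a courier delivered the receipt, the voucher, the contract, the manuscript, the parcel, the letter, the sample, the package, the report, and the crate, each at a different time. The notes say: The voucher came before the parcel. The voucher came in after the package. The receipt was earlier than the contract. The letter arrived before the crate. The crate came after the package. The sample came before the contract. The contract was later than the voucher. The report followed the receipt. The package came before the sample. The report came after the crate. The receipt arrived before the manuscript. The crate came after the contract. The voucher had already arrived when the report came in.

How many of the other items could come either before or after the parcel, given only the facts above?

7

Forced before the parcel: the package and the voucher.
That leaves the contract, the crate, the letter, the manuscript, the receipt, the report, and the sample with no forced order relative to the parcel — 7.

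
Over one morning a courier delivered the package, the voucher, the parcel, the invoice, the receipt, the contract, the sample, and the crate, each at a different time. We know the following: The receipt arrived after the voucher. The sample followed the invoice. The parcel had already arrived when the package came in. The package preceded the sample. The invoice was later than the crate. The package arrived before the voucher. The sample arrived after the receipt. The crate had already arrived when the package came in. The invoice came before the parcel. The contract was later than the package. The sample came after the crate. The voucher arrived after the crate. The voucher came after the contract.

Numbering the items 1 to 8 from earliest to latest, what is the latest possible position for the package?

The package must come before the contract, the receipt, the sample, and the voucher — 4 items forced after it.
Everything else can be placed before the package in some valid order, so the package can sit as late as position 8 − 4 = 4.

4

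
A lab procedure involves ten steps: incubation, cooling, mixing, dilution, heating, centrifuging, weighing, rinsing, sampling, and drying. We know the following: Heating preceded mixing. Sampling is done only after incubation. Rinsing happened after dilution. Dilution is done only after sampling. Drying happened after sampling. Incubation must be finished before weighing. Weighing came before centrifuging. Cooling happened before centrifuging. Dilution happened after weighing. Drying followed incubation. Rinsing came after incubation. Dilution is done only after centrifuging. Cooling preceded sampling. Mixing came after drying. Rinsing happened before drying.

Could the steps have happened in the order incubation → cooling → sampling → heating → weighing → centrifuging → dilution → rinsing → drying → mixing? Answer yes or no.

yes

Check each stated constraint against the proposed order — e.g. incubation is ahead of rinsing; incubation is ahead of drying. Every pair is in the required order; nothing is violated.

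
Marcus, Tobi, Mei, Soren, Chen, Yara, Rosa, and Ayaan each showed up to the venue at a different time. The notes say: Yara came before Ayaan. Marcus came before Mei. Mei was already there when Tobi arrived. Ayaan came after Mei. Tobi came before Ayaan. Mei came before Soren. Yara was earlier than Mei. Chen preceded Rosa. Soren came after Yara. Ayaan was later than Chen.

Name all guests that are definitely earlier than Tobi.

Marcus, Mei, Yara

Directly stated before Tobi: Mei.
Marcus reaches Tobi via Marcus → Mei → Tobi.
Yara reaches Tobi via Yara → Mei → Tobi.
No chain forces Rosa (or any of the others) ahead of Tobi.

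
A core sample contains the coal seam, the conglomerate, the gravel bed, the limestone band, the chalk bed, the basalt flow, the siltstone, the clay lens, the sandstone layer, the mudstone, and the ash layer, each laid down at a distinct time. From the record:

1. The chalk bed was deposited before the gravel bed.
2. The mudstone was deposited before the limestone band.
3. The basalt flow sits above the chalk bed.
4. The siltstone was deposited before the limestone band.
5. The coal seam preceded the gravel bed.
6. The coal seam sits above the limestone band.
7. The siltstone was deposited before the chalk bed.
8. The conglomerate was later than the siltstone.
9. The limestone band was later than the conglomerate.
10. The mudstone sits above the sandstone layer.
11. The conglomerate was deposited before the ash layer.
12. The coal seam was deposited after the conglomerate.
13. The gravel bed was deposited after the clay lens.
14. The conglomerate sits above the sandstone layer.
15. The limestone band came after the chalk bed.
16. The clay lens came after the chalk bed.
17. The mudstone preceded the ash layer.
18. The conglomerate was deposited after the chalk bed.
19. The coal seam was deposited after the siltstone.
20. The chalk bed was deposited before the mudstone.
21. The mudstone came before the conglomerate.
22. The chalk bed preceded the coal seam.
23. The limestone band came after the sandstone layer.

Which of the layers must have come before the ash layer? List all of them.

Directly stated before the ash layer: the conglomerate and the mudstone.
The chalk bed reaches the ash layer via the chalk bed → the mudstone → the ash layer.
The sandstone layer reaches the ash layer via the sandstone layer → the conglomerate → the ash layer.
The siltstone reaches the ash layer via the siltstone → the conglomerate → the ash layer.
No chain forces the basalt flow (or any of the others) ahead of the ash layer.

the chalk bed, the conglomerate, the mudstone, the sandstone layer, the siltstone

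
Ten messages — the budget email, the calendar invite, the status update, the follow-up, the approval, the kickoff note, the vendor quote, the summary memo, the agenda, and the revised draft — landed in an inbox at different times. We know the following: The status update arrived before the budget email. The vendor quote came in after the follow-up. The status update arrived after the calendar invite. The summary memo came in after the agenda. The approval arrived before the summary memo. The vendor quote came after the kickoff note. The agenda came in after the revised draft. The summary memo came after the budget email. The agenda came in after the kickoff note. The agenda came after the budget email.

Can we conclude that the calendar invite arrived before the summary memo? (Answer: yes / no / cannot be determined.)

yes

Chain the constraints: the calendar invite → the status update → the budget email → the summary memo. Each link is directly stated, so the calendar invite comes before the summary memo.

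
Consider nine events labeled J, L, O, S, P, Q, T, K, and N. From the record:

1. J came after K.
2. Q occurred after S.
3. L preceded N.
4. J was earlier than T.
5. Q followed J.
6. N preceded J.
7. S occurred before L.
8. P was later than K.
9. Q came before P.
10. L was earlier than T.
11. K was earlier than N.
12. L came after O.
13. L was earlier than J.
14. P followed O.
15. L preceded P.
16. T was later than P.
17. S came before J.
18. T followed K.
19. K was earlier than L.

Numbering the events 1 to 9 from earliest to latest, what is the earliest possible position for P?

J, K, L, N, O, Q, and S must all come before P — 7 forced predecessors.
Nothing else is forced ahead of P, so its earliest slot is position 7 + 1 = 8.

8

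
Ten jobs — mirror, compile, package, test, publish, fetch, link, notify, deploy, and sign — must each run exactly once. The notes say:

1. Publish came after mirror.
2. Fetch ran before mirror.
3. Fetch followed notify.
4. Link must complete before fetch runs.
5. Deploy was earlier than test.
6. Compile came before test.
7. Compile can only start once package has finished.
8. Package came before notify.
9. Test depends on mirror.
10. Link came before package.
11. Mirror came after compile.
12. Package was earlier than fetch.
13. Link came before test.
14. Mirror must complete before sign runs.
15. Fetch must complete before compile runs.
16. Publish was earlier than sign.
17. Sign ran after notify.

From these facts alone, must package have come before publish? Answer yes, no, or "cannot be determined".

Chain the constraints: package → compile → mirror → publish. Each link is directly stated, so package comes before publish.

yes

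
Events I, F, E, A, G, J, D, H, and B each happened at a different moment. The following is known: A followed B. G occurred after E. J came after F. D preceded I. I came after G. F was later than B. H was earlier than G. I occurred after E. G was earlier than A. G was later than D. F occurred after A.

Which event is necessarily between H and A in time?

G

Tracing the constraints gives H → G → A, so G sits after H and before A.
No other event is forced both after H and before A.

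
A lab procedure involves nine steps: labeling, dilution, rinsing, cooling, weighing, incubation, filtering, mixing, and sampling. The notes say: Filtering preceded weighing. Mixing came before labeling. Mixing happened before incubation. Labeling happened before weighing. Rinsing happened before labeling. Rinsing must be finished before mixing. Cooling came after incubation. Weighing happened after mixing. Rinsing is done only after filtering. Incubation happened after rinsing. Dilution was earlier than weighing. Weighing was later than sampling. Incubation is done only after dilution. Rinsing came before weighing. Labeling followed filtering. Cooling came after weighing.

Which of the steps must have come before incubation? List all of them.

Directly stated before incubation: dilution, mixing, and rinsing.
Filtering reaches incubation via filtering → rinsing → incubation.
No chain forces weighing (or any of the others) ahead of incubation.

dilution, filtering, mixing, rinsing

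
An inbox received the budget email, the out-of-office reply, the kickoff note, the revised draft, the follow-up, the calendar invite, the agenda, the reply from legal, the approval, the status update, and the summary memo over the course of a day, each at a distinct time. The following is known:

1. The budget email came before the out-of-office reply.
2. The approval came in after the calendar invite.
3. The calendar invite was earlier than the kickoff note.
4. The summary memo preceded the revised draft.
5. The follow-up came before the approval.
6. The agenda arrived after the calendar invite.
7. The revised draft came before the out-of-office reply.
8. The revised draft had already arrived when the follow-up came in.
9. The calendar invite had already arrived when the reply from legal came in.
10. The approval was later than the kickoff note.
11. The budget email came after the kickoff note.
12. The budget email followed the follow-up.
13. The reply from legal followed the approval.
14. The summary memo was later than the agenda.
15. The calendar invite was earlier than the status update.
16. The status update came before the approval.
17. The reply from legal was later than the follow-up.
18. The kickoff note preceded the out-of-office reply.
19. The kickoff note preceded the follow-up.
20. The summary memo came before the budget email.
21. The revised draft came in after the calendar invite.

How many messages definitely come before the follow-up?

5

Directly stated before the follow-up: the kickoff note and the revised draft.
The agenda reaches the follow-up via the agenda → the summary memo → the revised draft → the follow-up.
The calendar invite reaches the follow-up via the calendar invite → the revised draft → the follow-up.
The summary memo reaches the follow-up via the summary memo → the revised draft → the follow-up.
No chain forces the status update (or any of the others) ahead of the follow-up.
That's the agenda, the calendar invite, the kickoff note, the revised draft, and the summary memo — 5 in all.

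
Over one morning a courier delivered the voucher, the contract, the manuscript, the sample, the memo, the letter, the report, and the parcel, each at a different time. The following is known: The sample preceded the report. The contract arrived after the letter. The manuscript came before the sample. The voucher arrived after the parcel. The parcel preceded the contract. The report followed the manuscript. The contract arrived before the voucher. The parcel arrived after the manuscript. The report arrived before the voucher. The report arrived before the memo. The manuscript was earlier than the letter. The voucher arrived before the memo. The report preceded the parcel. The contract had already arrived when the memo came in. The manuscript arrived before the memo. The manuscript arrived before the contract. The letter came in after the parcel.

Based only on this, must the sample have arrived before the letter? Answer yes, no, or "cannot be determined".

yes

Chain the constraints: the sample → the report → the parcel → the letter. Each link is directly stated, so the sample comes before the letter.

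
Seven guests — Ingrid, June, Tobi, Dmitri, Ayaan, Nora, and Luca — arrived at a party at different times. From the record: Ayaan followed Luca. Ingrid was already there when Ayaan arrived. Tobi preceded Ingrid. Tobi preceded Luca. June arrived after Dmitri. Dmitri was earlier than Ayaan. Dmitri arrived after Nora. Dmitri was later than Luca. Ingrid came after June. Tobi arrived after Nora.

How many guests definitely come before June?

4

Directly stated before June: Dmitri.
Luca reaches June via Luca → Dmitri → June.
Nora reaches June via Nora → Dmitri → June.
Tobi reaches June via Tobi → Luca → Dmitri → June.
That's Dmitri, Luca, Nora, and Tobi — 4 in all.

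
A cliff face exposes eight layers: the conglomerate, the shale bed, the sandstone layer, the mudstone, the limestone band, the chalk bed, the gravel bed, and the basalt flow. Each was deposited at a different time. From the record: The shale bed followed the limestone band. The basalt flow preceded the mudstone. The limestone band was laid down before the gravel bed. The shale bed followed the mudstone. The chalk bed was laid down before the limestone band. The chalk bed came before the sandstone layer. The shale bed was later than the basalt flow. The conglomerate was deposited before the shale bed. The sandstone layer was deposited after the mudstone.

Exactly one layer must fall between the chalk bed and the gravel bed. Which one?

the limestone band

Tracing the constraints gives the chalk bed → the limestone band → the gravel bed, so the limestone band sits after the chalk bed and before the gravel bed.
No other layer is forced both after the chalk bed and before the gravel bed.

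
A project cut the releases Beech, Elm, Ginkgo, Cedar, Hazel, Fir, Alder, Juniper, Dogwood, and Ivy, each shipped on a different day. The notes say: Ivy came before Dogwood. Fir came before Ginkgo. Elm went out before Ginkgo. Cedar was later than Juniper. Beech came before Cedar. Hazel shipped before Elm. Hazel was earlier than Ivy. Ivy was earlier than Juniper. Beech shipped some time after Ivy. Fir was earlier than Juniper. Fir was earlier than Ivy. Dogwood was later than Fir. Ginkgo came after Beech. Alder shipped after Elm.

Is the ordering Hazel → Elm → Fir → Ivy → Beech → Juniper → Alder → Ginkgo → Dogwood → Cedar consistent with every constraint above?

Check each stated constraint against the proposed order — e.g. Fir is ahead of Dogwood; Elm is ahead of Ginkgo. Every pair is in the required order; nothing is violated.

yes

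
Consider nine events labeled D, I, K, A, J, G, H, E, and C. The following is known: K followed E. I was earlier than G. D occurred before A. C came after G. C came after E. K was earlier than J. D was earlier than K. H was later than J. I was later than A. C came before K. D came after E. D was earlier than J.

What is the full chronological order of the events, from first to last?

E, D, A, I, G, C, K, J, H

The constraints fix every adjacent pair, so only one ordering works:
E → D → A → I → G → C → K → J → H.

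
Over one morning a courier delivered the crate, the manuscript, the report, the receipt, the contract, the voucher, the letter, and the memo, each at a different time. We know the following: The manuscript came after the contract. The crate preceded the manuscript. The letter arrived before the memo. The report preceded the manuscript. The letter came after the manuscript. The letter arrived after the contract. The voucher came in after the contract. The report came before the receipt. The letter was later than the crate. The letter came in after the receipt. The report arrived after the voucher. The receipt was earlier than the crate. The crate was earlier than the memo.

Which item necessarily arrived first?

The contract has a chain of constraints placing it before every other item, so the contract must be first.

the contract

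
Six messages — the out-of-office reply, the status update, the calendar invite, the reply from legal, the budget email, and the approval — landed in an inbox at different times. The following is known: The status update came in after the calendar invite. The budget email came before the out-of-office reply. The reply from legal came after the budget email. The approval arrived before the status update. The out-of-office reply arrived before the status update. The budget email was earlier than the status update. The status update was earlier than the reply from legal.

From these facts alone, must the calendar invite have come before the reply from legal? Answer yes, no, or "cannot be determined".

yes

Chain the constraints: the calendar invite → the status update → the reply from legal. Each link is directly stated, so the calendar invite comes before the reply from legal.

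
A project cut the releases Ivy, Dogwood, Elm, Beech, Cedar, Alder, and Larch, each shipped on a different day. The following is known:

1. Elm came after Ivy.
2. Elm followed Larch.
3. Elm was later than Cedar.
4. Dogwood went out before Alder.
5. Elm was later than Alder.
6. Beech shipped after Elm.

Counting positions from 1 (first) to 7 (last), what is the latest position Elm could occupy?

Elm must come before Beech — 1 release forced after it.
Everything else can be placed before Elm in some valid order, so Elm can sit as late as position 7 − 1 = 6.

6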